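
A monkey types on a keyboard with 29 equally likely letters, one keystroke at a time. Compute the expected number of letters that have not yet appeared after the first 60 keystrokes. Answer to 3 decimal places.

For each letter, P(unseen after 60) = (28/29)^60 = 0.1218.
By linearity of expectation, E[unseen] = 29·(28/29)^60 = 3.5318.

3.532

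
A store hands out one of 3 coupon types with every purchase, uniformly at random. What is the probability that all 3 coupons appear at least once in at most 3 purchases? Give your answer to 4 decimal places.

0.2222

By inclusion–exclusion over which coupons are missing,
P(all seen) = Σ_{j=0}^{3} (-1)^j C(3,j)((3-j)/3)^3
= 1.00000 - 0.88889 + 0.11111 - 0.00000
= 0.22222.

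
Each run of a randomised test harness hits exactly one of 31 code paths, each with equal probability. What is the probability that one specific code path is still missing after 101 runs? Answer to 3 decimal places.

Each run misses the fixed code path with probability (31-1)/31 = 30/31, independently.
P(still missing after 101) = (30/31)^101 = 0.0365.

0.036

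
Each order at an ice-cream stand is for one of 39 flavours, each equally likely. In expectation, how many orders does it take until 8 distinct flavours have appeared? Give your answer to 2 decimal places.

8.83

With k distinct flavours already seen, the next new one arrives after an expected 39/(39-k) orders.
Sum over k = 0,...,7: E = 39/39 + 39/38 + 39/37 + ... + 39/33 + 39/32 = 8.826.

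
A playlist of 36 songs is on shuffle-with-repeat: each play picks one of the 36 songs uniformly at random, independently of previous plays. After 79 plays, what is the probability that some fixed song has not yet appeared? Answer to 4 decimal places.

0.1080

Each play misses the fixed song with probability (36-1)/36 = 35/36, independently.
P(still missing after 79) = (35/36)^79 = 0.10801.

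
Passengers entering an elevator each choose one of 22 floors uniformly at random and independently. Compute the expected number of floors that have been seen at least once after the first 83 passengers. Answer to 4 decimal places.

For each floor, P(seen in 83 passengers) = 1 - (21/22)^83 = 0.97896.
By linearity of expectation, E[distinct seen] = 22·(1 - (21/22)^83) = 21.53704.

21.5370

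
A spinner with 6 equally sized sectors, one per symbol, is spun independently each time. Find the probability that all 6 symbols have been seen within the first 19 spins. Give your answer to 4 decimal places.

By inclusion–exclusion over which symbols are missing,
P(all seen) = Σ_{j=0}^{6} (-1)^j C(6,j)((6-j)/6)^19
= 1.00000 - 0.18781 + 0.00677 - 0.00004 + 0.00000 - 0.00000 + 0.00000
= 0.81892.

0.8189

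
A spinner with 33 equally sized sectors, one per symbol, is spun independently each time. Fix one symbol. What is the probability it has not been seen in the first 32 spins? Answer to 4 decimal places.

0.3736

Each spin misses the fixed symbol with probability (33-1)/33 = 32/33, independently.
P(still missing after 32) = (32/33)^32 = 0.37355.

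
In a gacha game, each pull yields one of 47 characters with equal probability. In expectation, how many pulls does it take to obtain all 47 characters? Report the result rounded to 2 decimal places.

The wait to go from k to k+1 distinct characters is geometric with mean 47/(47-k).
E[T] = 47/47 + 47/46 + 47/45 + ... + 47/2 + 47/1 = 47·H_{47}.
H_{47} = 4.438, so E[T] = 208.584.

208.58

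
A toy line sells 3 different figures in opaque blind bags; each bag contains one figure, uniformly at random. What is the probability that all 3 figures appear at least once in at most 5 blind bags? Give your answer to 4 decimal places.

By inclusion–exclusion over which figures are missing,
P(all seen) = Σ_{j=0}^{3} (-1)^j C(3,j)((3-j)/3)^5
= 1.00000 - 0.39506 + 0.01235 - 0.00000
= 0.61728.

0.6173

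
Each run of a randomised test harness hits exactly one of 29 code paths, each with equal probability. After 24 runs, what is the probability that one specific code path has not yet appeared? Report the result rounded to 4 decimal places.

Each run misses the fixed code path with probability (29-1)/29 = 28/29, independently.
P(still missing after 24) = (28/29)^24 = 0.43077.

0.4308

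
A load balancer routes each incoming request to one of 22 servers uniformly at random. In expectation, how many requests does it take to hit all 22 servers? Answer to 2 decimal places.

The wait to go from k to k+1 distinct servers is geometric with mean 22/(22-k).
E[T] = 22/22 + 22/21 + 22/20 + ... + 22/2 + 22/1 = 22·H_{22}.
H_{22} = 3.691, so E[T] = 81.198.

81.20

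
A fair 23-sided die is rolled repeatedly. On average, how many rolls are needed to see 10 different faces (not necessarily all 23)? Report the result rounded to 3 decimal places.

Going from k to k+1 distinct takes a geometric number of rolls with mean 23/(23-k).
Sum over k = 0,...,9: E = 23/23 + 23/22 + 23/21 + ... + 23/15 + 23/14 = 12.7456.

12.746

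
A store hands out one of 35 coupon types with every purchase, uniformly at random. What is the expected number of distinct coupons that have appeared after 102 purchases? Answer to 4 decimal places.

33.1804

For each coupon, P(seen in 102 purchases) = 1 - (34/35)^102 = 0.94801.
By linearity of expectation, E[distinct seen] = 35·(1 - (34/35)^102) = 33.18040.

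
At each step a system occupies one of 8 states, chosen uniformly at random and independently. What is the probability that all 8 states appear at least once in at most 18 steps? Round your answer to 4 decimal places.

0.4231

By inclusion–exclusion over which states are missing,
P(all seen) = Σ_{j=0}^{8} (-1)^j C(8,j)((8-j)/8)^18
= 1.00000 - 0.72316 + 0.15786 - 0.01186 + 0.00027 - 0.00000 + 0.00000 - 0.00000 + 0.00000
= 0.42310.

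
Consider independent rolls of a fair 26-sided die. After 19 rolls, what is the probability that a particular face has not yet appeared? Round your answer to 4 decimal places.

Each roll misses the fixed face with probability (26-1)/26 = 25/26, independently.
P(still missing after 19) = (25/26)^19 = 0.47464.

0.4746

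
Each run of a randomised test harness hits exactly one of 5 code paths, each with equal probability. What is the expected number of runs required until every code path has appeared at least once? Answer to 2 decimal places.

The wait to go from k to k+1 distinct code paths is geometric with mean 5/(5-k).
E[T] = 5/5 + 5/4 + 5/3 + 5/2 + 5/1 = 5·H_{5}.
H_{5} = 2.283, so E[T] = 11.417.

11.42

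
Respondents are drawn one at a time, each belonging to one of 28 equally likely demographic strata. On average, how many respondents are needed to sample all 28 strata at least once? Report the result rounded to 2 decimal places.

After k distinct strata have appeared, the next respondent gives a new one with probability (28-k)/28, so the expected wait for the (k+1)-th is 28/(28-k).
E[T] = 28/28 + 28/27 + 28/26 + ... + 28/2 + 28/1 = 28·H_{28}.
H_{28} = 3.927, so E[T] = 109.961.

109.96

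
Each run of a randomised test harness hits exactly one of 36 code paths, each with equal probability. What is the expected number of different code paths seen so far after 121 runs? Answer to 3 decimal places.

34.809

For each code path, P(seen in 121 runs) = 1 - (35/36)^121 = 0.9669.
By linearity of expectation, E[distinct seen] = 36·(1 - (35/36)^121) = 34.8089.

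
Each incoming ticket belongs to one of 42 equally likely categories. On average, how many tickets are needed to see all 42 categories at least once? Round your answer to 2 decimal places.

After k distinct categories have appeared, the next ticket gives a new one with probability (42-k)/42, so the expected wait for the (k+1)-th is 42/(42-k).
E[T] = 42/42 + 42/41 + 42/40 + ... + 42/2 + 42/1 = 42·H_{42}.
H_{42} = 4.327, so E[T] = 181.723.

181.72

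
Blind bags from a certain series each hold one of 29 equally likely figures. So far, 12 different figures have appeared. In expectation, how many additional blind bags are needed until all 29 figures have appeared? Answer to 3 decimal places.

99.747

The wait to go from k to k+1 distinct figures is geometric with mean 29/(29-k).
Sum over k = 12,...,28: E = 29/17 + 29/16 + 29/15 + ... + 29/2 + 29/1 = 99.7470.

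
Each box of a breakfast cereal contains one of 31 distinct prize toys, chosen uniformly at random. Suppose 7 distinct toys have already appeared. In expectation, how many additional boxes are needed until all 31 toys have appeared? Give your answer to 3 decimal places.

The wait to go from k to k+1 distinct toys is geometric with mean 31/(31-k).
Sum over k = 7,...,30: E = 31/24 + 31/23 + 31/22 + ... + 31/2 + 31/1 = 117.0547.

117.055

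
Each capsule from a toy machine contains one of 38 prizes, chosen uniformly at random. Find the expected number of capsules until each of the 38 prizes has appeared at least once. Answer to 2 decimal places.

160.66

After k distinct prizes have appeared, the next capsule gives a new one with probability (38-k)/38, so the expected wait for the (k+1)-th is 38/(38-k).
E[T] = 38/38 + 38/37 + 38/36 + ... + 38/2 + 38/1 = 38·H_{38}.
H_{38} = 4.228, so E[T] = 160.660.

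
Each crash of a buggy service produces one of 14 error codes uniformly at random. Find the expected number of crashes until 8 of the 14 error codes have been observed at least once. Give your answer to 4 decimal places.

Going from k to k+1 distinct takes a geometric number of crashes with mean 14/(14-k).
Sum over k = 0,...,7: E = 14/14 + 14/13 + 14/12 + ... + 14/8 + 14/7 = 11.22187.

11.2219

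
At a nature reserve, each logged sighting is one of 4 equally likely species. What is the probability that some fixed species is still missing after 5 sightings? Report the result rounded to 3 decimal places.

0.237

On each sighting the fixed species fails to appear with probability 3/4.
P(still missing after 5) = (3/4)^5 = 0.2373.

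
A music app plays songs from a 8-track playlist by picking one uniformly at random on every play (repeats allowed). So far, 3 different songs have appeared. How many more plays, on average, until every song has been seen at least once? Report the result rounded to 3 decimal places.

18.267

With k distinct songs already seen, the next new one takes an expected 8/(8-k) plays.
Sum over k = 3,...,7: E = 8/5 + 8/4 + 8/3 + 8/2 + 8/1 = 18.2667.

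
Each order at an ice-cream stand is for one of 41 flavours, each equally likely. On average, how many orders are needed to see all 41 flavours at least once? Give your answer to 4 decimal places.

176.4203

After k distinct flavours have appeared, the next order gives a new one with probability (41-k)/41, so the expected wait for the (k+1)-th is 41/(41-k).
E[T] = 41/41 + 41/40 + 41/39 + ... + 41/2 + 41/1 = 41·H_{41}.
H_{41} = 4.30293, so E[T] = 176.42026.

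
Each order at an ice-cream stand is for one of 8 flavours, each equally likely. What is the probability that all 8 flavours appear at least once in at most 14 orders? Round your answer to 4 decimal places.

Let A_i be the event that flavour i is missing after 14 orders. By inclusion–exclusion on the A_i,
P(all seen) = Σ_{j=0}^{8} (-1)^j C(8,j)((8-j)/8)^14
= 1.00000 - 1.23368 + 0.49890 - 0.07772 + 0.00427 - 0.00006 + 0.00000 - 0.00000 + 0.00000
= 0.19172.

0.1917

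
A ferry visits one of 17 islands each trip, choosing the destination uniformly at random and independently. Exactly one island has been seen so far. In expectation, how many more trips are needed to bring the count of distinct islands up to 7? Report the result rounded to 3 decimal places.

7.680

With k distinct islands already seen, the next new one takes an expected 17/(17-k) trips.
Sum over k = 1,...,6: E = 17/16 + 17/15 + 17/14 + 17/13 + 17/12 + 17/11 = 7.6799.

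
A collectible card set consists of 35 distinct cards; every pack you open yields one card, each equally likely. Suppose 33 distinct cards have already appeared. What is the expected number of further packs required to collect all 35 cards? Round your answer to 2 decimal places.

52.50

With k distinct cards already seen, the next new one takes an expected 35/(35-k) packs.
Sum over k = 33,...,34: E = 35/2 + 35/1 = 52.500.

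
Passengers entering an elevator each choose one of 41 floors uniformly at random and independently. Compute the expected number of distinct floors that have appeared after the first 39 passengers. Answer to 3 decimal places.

For each floor, P(seen in 39 passengers) = 1 - (40/41)^39 = 0.6183.
By linearity of expectation, E[distinct seen] = 41·(1 - (40/41)^39) = 25.3486.

25.349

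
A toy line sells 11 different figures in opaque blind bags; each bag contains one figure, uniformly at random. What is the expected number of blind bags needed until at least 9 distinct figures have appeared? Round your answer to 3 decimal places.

16.719

Going from k to k+1 distinct takes a geometric number of blind bags with mean 11/(11-k).
Sum over k = 0,...,8: E = 11/11 + 11/10 + 11/9 + ... + 11/4 + 11/3 = 16.7187.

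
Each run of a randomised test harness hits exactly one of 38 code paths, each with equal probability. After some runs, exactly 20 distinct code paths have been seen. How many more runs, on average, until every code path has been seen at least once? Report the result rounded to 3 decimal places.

132.814

From k distinct to k+1 distinct takes on average 38/(38-k) runs.
Sum over k = 20,...,37: E = 38/18 + 38/17 + 38/16 + ... + 38/2 + 38/1 = 132.8141.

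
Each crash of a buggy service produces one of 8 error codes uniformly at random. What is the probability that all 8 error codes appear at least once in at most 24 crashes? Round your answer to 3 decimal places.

0.703

By inclusion–exclusion over which error codes are missing,
P(all seen) = Σ_{j=0}^{8} (-1)^j C(8,j)((8-j)/8)^24
= 1.0000 - 0.3246 + 0.0281 - 0.0007 + 0.0000 - 0.0000 + 0.0000 - 0.0000 + 0.0000
= 0.7028.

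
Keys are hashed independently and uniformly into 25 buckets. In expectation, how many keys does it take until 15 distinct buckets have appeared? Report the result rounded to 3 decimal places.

22.175

Going from k to k+1 distinct takes a geometric number of keys with mean 25/(25-k).
Sum over k = 0,...,14: E = 25/25 + 25/24 + 25/23 + ... + 25/12 + 25/11 = 22.1747.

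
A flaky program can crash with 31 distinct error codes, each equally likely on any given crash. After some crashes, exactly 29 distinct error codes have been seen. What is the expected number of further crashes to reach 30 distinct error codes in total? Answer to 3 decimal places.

With k distinct error codes already seen, the next new one takes an expected 31/(31-k) crashes.
Only the k = 29 term is needed: E = 31/2 = 15.5000.

15.500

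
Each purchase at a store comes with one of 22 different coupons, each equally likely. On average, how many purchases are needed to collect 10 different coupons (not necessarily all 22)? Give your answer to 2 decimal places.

12.93

With k distinct coupons already seen, the next new one arrives after an expected 22/(22-k) purchases.
Sum over k = 0,...,9: E = 22/22 + 22/21 + 22/20 + ... + 22/14 + 22/13 = 12.927.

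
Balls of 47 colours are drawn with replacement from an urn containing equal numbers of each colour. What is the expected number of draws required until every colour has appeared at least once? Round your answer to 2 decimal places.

208.58

The wait to go from k to k+1 distinct colours is geometric with mean 47/(47-k).
E[T] = 47/47 + 47/46 + 47/45 + ... + 47/2 + 47/1 = 47·H_{47}.
H_{47} = 4.438, so E[T] = 208.584.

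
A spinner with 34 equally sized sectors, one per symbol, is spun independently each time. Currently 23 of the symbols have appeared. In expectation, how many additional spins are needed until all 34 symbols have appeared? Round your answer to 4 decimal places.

102.6758

With k distinct symbols already seen, the next new one takes an expected 34/(34-k) spins.
Sum over k = 23,...,33: E = 34/11 + 34/10 + 34/9 + ... + 34/2 + 34/1 = 102.67583.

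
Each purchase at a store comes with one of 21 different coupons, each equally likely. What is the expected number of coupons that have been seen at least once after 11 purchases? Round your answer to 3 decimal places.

For each coupon, P(seen in 11 purchases) = 1 - (20/21)^11 = 0.4153.
By linearity of expectation, E[distinct seen] = 21·(1 - (20/21)^11) = 8.7217.

8.722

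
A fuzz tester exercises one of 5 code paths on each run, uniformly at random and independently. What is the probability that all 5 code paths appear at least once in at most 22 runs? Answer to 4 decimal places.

0.9632

Let A_i be the event that code path i is missing after 22 runs. By inclusion–exclusion on the A_i,
P(all seen) = Σ_{j=0}^{5} (-1)^j C(5,j)((5-j)/5)^22
= 1.00000 - 0.03689 + 0.00013 - 0.00000 + 0.00000 - 0.00000
= 0.96324.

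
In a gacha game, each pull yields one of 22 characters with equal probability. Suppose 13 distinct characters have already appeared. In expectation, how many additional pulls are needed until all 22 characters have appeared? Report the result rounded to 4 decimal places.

The wait to go from k to k+1 distinct characters is geometric with mean 22/(22-k).
Sum over k = 13,...,21: E = 22/9 + 22/8 + 22/7 + ... + 22/2 + 22/1 = 62.23730.

62.2373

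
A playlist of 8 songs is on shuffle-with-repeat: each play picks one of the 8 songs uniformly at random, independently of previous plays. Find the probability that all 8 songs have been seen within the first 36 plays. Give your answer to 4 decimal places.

0.9355

By inclusion–exclusion over which songs are missing,
P(all seen) = Σ_{j=0}^{8} (-1)^j C(8,j)((8-j)/8)^36
= 1.00000 - 0.06537 + 0.00089 - 0.00000 + 0.00000 - 0.00000 + 0.00000 - 0.00000 + 0.00000
= 0.93552.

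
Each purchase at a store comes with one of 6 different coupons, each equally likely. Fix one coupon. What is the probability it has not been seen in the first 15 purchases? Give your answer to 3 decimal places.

Each purchase misses the fixed coupon with probability (6-1)/6 = 5/6, independently.
P(still missing after 15) = (5/6)^15 = 0.0649.

0.065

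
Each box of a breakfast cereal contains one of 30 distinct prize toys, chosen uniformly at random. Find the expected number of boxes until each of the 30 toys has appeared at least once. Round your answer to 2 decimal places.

119.85

Split into phases: going from k distinct to k+1 distinct takes on average 30/(30-k) boxes.
E[T] = 30/30 + 30/29 + 30/28 + ... + 30/2 + 30/1 = 30·H_{30}.
H_{30} = 3.995, so E[T] = 119.850.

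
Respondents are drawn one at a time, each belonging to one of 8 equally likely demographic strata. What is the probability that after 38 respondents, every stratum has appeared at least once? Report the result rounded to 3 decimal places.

0.950

By inclusion–exclusion over which strata are missing,
P(all seen) = Σ_{j=0}^{8} (-1)^j C(8,j)((8-j)/8)^38
= 1.0000 - 0.0500 + 0.0005 - 0.0000 + 0.0000 - 0.0000 + 0.0000 - 0.0000 + 0.0000
= 0.9505.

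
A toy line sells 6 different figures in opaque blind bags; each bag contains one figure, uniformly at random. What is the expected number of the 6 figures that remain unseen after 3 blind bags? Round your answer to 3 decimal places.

3.472

For each figure, P(unseen after 3) = (5/6)^3 = 0.5787.
By linearity of expectation, E[unseen] = 6·(5/6)^3 = 3.4722.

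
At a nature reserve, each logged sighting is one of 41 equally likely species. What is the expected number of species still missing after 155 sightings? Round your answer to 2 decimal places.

0.89

For each species, P(unseen after 155) = (40/41)^155 = 0.022.
By linearity of expectation, E[unseen] = 41·(40/41)^155 = 0.892.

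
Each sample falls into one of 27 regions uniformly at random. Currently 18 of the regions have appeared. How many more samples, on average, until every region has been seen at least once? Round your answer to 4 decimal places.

With k distinct regions already seen, the next new one takes an expected 27/(27-k) samples.
Sum over k = 18,...,26: E = 27/9 + 27/8 + 27/7 + ... + 27/2 + 27/1 = 76.38214.

76.3821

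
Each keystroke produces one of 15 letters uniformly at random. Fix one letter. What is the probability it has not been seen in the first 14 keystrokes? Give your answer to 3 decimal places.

On each keystroke the fixed letter fails to appear with probability 14/15.
P(still missing after 14) = (14/15)^14 = 0.3806.

0.381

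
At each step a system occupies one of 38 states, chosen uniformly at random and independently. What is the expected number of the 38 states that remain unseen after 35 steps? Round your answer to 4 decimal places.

14.9423

For each state, P(unseen after 35) = (37/38)^35 = 0.39322.
By linearity of expectation, E[unseen] = 38·(37/38)^35 = 14.94232.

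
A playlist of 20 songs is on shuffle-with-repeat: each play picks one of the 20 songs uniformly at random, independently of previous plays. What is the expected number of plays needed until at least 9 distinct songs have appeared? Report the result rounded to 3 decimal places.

11.557

With k distinct songs already seen, the next new one arrives after an expected 20/(20-k) plays.
Sum over k = 0,...,8: E = 20/20 + 20/19 + 20/18 + ... + 20/13 + 20/12 = 11.5572.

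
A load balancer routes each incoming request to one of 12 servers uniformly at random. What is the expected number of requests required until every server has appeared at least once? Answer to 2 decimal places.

The wait to go from k to k+1 distinct servers is geometric with mean 12/(12-k).
E[T] = 12/12 + 12/11 + 12/10 + ... + 12/2 + 12/1 = 12·H_{12}.
H_{12} = 3.103, so E[T] = 37.239.

37.24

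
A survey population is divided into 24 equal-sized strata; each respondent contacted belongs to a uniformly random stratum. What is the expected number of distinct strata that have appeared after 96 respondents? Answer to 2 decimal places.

For each stratum, P(seen in 96 respondents) = 1 - (23/24)^96 = 0.983.
By linearity of expectation, E[distinct seen] = 24·(1 - (23/24)^96) = 23.597.

23.60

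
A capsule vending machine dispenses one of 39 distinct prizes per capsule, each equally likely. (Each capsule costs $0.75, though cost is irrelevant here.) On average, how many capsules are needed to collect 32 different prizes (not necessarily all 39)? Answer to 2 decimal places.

64.77

Going from k to k+1 distinct takes a geometric number of capsules with mean 39/(39-k).
Sum over k = 0,...,31: E = 39/39 + 39/38 + 39/37 + ... + 39/9 + 39/8 = 64.767.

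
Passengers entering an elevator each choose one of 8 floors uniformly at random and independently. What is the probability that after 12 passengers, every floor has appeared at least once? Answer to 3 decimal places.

0.093

Let A_i be the event that floor i is missing after 12 passengers. By inclusion–exclusion on the A_i,
P(all seen) = Σ_{j=0}^{8} (-1)^j C(8,j)((8-j)/8)^12
= 1.0000 - 1.6113 + 0.8869 - 0.1990 + 0.0171 - 0.0004 + 0.0000 - 0.0000 + 0.0000
= 0.0933.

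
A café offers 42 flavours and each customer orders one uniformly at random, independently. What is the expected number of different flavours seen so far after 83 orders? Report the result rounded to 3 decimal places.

For each flavour, P(seen in 83 orders) = 1 - (41/42)^83 = 0.8647.
By linearity of expectation, E[distinct seen] = 42·(1 - (41/42)^83) = 36.3165.

36.316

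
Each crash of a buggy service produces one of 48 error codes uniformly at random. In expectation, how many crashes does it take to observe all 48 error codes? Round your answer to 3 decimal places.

214.022

After k distinct error codes have appeared, the next crash gives a new one with probability (48-k)/48, so the expected wait for the (k+1)-th is 48/(48-k).
E[T] = 48/48 + 48/47 + 48/46 + ... + 48/2 + 48/1 = 48·H_{48}.
H_{48} = 4.4588, so E[T] = 214.0223.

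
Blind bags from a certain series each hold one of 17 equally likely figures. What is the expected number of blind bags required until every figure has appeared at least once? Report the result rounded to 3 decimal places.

58.472

Split into phases: going from k distinct to k+1 distinct takes on average 17/(17-k) blind bags.
E[T] = 17/17 + 17/16 + 17/15 + ... + 17/2 + 17/1 = 17·H_{17}.
H_{17} = 3.4396, so E[T] = 58.4724.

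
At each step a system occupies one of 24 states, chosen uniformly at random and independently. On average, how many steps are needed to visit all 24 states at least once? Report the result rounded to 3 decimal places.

After k distinct states have appeared, the next step gives a new one with probability (24-k)/24, so the expected wait for the (k+1)-th is 24/(24-k).
E[T] = 24/24 + 24/23 + 24/22 + ... + 24/2 + 24/1 = 24·H_{24}.
H_{24} = 3.7760, so E[T] = 90.6230.

90.623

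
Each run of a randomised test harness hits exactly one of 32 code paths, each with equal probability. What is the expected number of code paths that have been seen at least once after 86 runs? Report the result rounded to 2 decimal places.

29.91

For each code path, P(seen in 86 runs) = 1 - (31/32)^86 = 0.935.
By linearity of expectation, E[distinct seen] = 32·(1 - (31/32)^86) = 29.914.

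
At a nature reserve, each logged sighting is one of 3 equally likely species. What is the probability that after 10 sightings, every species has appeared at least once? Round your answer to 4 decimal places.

By inclusion–exclusion over which species are missing,
P(all seen) = Σ_{j=0}^{3} (-1)^j C(3,j)((3-j)/3)^10
= 1.00000 - 0.05202 + 0.00005 - 0.00000
= 0.94803.

0.9480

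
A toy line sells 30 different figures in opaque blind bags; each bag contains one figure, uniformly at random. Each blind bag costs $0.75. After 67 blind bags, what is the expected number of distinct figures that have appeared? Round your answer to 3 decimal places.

For each figure, P(seen in 67 blind bags) = 1 - (29/30)^67 = 0.8968.
By linearity of expectation, E[distinct seen] = 30·(1 - (29/30)^67) = 26.9050.

26.905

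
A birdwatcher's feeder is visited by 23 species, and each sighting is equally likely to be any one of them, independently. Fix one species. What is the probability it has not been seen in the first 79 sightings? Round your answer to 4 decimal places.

0.0298

Each sighting misses the fixed species with probability (23-1)/23 = 22/23, independently.
P(still missing after 79) = (22/23)^79 = 0.02985.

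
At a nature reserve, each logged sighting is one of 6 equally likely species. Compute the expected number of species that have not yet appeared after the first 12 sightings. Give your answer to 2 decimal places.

0.67

For each species, P(unseen after 12) = (5/6)^12 = 0.112.
By linearity of expectation, E[unseen] = 6·(5/6)^12 = 0.673.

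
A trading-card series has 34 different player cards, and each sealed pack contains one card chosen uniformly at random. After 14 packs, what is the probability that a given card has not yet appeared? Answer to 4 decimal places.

On each pack the fixed card fails to appear with probability 33/34.
P(still missing after 14) = (33/34)^14 = 0.65840.

0.6584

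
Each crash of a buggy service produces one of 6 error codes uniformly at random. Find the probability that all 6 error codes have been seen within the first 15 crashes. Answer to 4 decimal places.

By inclusion–exclusion over which error codes are missing,
P(all seen) = Σ_{j=0}^{6} (-1)^j C(6,j)((6-j)/6)^15
= 1.00000 - 0.38943 + 0.03425 - 0.00061 + 0.00000 - 0.00000 + 0.00000
= 0.64421.

0.6442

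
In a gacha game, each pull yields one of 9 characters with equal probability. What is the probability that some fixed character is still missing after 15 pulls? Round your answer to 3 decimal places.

Each pull misses the fixed character with probability (9-1)/9 = 8/9, independently.
P(still missing after 15) = (8/9)^15 = 0.1709.

0.171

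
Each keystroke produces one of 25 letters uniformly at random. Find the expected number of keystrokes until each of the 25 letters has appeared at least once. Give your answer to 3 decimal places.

95.399

The wait to go from k to k+1 distinct letters is geometric with mean 25/(25-k).
E[T] = 25/25 + 25/24 + 25/23 + ... + 25/2 + 25/1 = 25·H_{25}.
H_{25} = 3.8160, so E[T] = 95.3990.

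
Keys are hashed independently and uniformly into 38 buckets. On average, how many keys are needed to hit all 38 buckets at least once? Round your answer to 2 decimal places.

Split into phases: going from k distinct to k+1 distinct takes on average 38/(38-k) keys.
E[T] = 38/38 + 38/37 + 38/36 + ... + 38/2 + 38/1 = 38·H_{38}.
H_{38} = 4.228, so E[T] = 160.660.

160.66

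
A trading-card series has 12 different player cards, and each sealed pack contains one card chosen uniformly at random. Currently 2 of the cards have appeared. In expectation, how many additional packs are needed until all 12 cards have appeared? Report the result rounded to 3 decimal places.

35.148

With k distinct cards already seen, the next new one takes an expected 12/(12-k) packs.
Sum over k = 2,...,11: E = 12/10 + 12/9 + 12/8 + ... + 12/2 + 12/1 = 35.1476.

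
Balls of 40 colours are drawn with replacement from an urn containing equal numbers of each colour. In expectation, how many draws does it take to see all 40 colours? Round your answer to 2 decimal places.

Split into phases: going from k distinct to k+1 distinct takes on average 40/(40-k) draws.
E[T] = 40/40 + 40/39 + 40/38 + ... + 40/2 + 40/1 = 40·H_{40}.
H_{40} = 4.279, so E[T] = 171.142.

171.14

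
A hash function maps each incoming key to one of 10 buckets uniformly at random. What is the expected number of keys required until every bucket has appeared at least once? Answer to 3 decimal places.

Split into phases: going from k distinct to k+1 distinct takes on average 10/(10-k) keys.
E[T] = 10/10 + 10/9 + 10/8 + ... + 10/2 + 10/1 = 10·H_{10}.
H_{10} = 2.9290, so E[T] = 29.2897.

29.290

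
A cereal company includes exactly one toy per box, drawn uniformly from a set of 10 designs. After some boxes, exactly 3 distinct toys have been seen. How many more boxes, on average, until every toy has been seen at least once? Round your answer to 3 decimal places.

With k distinct toys already seen, the next new one takes an expected 10/(10-k) boxes.
Sum over k = 3,...,9: E = 10/7 + 10/6 + 10/5 + ... + 10/2 + 10/1 = 25.9286.

25.929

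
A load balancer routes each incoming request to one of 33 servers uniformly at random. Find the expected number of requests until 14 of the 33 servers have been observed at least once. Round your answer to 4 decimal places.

17.8549

With k distinct servers already seen, the next new one arrives after an expected 33/(33-k) requests.
Sum over k = 0,...,13: E = 33/33 + 33/32 + 33/31 + ... + 33/21 + 33/20 = 17.85493.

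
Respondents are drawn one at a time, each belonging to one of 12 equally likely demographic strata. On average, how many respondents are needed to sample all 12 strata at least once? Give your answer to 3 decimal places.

After k distinct strata have appeared, the next respondent gives a new one with probability (12-k)/12, so the expected wait for the (k+1)-th is 12/(12-k).
E[T] = 12/12 + 12/11 + 12/10 + ... + 12/2 + 12/1 = 12·H_{12}.
H_{12} = 3.1032, so E[T] = 37.2385.

37.239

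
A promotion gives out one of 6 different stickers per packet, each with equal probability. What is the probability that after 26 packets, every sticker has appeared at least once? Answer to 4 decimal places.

0.9480

By inclusion–exclusion over which stickers are missing,
P(all seen) = Σ_{j=0}^{6} (-1)^j C(6,j)((6-j)/6)^26
= 1.00000 - 0.05241 + 0.00040 - 0.00000 + 0.00000 - 0.00000 + 0.00000
= 0.94798.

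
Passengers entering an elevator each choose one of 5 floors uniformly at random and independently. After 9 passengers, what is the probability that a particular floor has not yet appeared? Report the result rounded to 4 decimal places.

0.1342

Each passenger misses the fixed floor with probability (5-1)/5 = 4/5, independently.
P(still missing after 9) = (4/5)^9 = 0.13422.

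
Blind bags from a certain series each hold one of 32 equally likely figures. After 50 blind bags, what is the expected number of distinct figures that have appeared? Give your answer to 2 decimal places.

For each figure, P(seen in 50 blind bags) = 1 - (31/32)^50 = 0.796.
By linearity of expectation, E[distinct seen] = 32·(1 - (31/32)^50) = 25.458.

25.46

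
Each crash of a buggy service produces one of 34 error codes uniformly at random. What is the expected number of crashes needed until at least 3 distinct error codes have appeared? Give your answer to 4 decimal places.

With k distinct error codes already seen, the next new one arrives after an expected 34/(34-k) crashes.
Sum over k = 0,...,2: E = 34/34 + 34/33 + 34/32 = 3.09280.

3.0928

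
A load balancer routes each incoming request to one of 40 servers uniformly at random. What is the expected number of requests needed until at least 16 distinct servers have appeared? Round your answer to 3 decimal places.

With k distinct servers already seen, the next new one arrives after an expected 40/(40-k) requests.
Sum over k = 0,...,15: E = 40/40 + 40/39 + 40/38 + ... + 40/26 + 40/25 = 20.1034.

20.103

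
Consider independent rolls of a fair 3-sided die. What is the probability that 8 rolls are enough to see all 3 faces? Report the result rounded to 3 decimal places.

Let A_i be the event that face i is missing after 8 rolls. By inclusion–exclusion on the A_i,
P(all seen) = Σ_{j=0}^{3} (-1)^j C(3,j)((3-j)/3)^8
= 1.0000 - 0.1171 + 0.0005 - 0.0000
= 0.8834.

0.883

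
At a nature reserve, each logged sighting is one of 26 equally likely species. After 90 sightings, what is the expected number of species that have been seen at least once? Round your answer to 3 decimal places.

For each species, P(seen in 90 sightings) = 1 - (25/26)^90 = 0.9707.
By linearity of expectation, E[distinct seen] = 26·(1 - (25/26)^90) = 25.2380.

25.238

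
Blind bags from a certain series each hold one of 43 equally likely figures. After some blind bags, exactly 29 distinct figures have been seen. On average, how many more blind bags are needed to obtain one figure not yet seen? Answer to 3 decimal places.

The number of blind bags until the next new figure is geometric with success probability 14/43, so its mean is 43/14.
E = 43/14 = 3.0714.

3.071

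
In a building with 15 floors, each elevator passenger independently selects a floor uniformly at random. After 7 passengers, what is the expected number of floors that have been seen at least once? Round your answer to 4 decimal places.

5.7456

For each floor, P(seen in 7 passengers) = 1 - (14/15)^7 = 0.38304.
By linearity of expectation, E[distinct seen] = 15·(1 - (14/15)^7) = 5.74559.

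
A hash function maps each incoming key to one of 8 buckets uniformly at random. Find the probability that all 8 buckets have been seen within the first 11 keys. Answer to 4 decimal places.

By inclusion–exclusion over which buckets are missing,
P(all seen) = Σ_{j=0}^{8} (-1)^j C(8,j)((8-j)/8)^11
= 1.00000 - 1.84153 + 1.18258 - 0.31832 + 0.03418 - 0.00115 + 0.00001 - 0.00000 + 0.00000
= 0.05576.

0.0558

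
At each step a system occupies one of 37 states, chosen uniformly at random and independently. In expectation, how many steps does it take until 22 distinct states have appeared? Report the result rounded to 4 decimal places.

32.6842

Going from k to k+1 distinct takes a geometric number of steps with mean 37/(37-k).
Sum over k = 0,...,21: E = 37/37 + 37/36 + 37/35 + ... + 37/17 + 37/16 = 32.68422.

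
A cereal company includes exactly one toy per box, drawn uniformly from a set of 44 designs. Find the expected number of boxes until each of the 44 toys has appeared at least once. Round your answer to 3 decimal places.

192.400

After k distinct toys have appeared, the next box gives a new one with probability (44-k)/44, so the expected wait for the (k+1)-th is 44/(44-k).
E[T] = 44/44 + 44/43 + 44/42 + ... + 44/2 + 44/1 = 44·H_{44}.
H_{44} = 4.3727, so E[T] = 192.3999.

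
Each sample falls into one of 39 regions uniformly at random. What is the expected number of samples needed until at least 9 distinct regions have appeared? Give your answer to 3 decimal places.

With k distinct regions already seen, the next new one arrives after an expected 39/(39-k) samples.
Sum over k = 0,...,8: E = 39/39 + 39/38 + 39/37 + ... + 39/32 + 39/31 = 10.0837.

10.084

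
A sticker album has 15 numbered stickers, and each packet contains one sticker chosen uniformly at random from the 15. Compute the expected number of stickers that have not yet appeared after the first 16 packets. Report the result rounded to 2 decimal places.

4.97

For each sticker, P(unseen after 16) = (14/15)^16 = 0.332.
By linearity of expectation, E[unseen] = 15·(14/15)^16 = 4.974.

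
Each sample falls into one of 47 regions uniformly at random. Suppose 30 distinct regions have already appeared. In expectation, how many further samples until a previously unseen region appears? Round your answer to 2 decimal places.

2.76

The number of samples until the next new region is geometric with success probability 17/47, so its mean is 47/17.
E = 47/17 = 2.765.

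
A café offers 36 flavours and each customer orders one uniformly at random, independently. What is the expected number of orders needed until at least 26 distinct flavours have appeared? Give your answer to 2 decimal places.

With k distinct flavours already seen, the next new one arrives after an expected 36/(36-k) orders.
Sum over k = 0,...,25: E = 36/36 + 36/35 + 36/34 + ... + 36/12 + 36/11 = 44.841.

44.84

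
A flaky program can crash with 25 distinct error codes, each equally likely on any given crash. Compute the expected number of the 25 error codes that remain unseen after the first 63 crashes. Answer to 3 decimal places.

For each error code, P(unseen after 63) = (24/25)^63 = 0.0764.
By linearity of expectation, E[unseen] = 25·(24/25)^63 = 1.9100.

1.910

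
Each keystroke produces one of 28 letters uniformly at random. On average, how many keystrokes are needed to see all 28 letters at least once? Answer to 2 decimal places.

109.96

Split into phases: going from k distinct to k+1 distinct takes on average 28/(28-k) keystrokes.
E[T] = 28/28 + 28/27 + 28/26 + ... + 28/2 + 28/1 = 28·H_{28}.
H_{28} = 3.927, so E[T] = 109.961.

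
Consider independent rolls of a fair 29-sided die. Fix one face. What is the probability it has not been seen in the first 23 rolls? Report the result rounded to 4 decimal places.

0.4461

On each roll the fixed face fails to appear with probability 28/29.
P(still missing after 23) = (28/29)^23 = 0.44615.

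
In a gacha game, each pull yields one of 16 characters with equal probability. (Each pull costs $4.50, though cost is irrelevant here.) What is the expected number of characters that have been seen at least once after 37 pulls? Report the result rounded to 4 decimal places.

For each character, P(seen in 37 pulls) = 1 - (15/16)^37 = 0.90818.
By linearity of expectation, E[distinct seen] = 16·(1 - (15/16)^37) = 14.53088.

14.5309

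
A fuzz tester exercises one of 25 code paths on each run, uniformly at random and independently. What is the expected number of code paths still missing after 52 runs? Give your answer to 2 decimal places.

For each code path, P(unseen after 52) = (24/25)^52 = 0.120.
By linearity of expectation, E[unseen] = 25·(24/25)^52 = 2.993.

2.99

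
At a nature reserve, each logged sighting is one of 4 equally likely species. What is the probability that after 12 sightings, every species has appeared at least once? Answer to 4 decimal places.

0.8748

By inclusion–exclusion over which species are missing,
P(all seen) = Σ_{j=0}^{4} (-1)^j C(4,j)((4-j)/4)^12
= 1.00000 - 0.12671 + 0.00146 - 0.00000 + 0.00000
= 0.87476.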